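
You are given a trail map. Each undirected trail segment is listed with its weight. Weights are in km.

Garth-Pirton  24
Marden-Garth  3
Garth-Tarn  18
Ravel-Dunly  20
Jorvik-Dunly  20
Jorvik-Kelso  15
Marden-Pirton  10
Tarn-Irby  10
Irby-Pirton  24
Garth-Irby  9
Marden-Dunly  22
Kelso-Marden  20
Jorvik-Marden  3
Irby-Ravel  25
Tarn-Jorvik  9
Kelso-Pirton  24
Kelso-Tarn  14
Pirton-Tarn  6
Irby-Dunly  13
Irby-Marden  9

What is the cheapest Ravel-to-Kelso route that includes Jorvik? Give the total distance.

52 km

Shortest Ravel→Jorvik: Ravel–Irby–Marden–Jorvik = 37
Shortest Jorvik→Kelso: Jorvik–Kelso = 15
Total via Jorvik: 37 + 15 = 52 km.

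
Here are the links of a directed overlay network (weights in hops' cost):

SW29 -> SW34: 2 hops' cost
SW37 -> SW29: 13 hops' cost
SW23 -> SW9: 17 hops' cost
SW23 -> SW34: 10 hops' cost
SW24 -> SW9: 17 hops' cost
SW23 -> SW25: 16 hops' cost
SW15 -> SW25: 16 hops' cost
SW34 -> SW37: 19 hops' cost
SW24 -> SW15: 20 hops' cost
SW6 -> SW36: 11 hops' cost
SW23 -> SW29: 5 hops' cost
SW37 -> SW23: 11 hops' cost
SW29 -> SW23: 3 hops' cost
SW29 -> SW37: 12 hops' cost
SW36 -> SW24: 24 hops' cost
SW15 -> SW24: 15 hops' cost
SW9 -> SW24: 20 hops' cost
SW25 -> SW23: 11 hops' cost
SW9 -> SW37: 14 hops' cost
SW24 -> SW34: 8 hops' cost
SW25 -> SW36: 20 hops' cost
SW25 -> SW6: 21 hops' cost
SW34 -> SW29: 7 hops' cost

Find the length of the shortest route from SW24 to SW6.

Shortest distances from SW24:
SW24: 0
SW34: 8  (via SW24)
SW29: 15  (via SW34)
SW9: 17  (via SW24)
SW23: 18  (via SW29)
SW15: 20  (via SW24)
SW37: 27  (via SW34)
SW25: 34  (via SW23)
SW36: 54  (via SW25)
SW6: 55  (via SW25)
Shortest route: SW24–SW34–SW29–SW23–SW25–SW6 = 55 hops' cost.

55 hops' cost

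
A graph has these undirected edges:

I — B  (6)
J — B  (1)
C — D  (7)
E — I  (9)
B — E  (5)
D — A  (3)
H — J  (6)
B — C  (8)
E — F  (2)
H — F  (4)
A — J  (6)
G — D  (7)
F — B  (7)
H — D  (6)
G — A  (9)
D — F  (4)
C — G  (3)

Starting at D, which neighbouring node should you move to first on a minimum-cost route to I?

F

Enumerating some paths:
D - F - E - I: 4+2+9 = 15
D - F - E - B - I: 4+2+5+6 = 17
D - A - J - B - I: 3+6+1+6 = 16
D - F - B - I: 4+7+6 = 17
The minimum is 15 via D - F - E - I.
So from D the first move is to F.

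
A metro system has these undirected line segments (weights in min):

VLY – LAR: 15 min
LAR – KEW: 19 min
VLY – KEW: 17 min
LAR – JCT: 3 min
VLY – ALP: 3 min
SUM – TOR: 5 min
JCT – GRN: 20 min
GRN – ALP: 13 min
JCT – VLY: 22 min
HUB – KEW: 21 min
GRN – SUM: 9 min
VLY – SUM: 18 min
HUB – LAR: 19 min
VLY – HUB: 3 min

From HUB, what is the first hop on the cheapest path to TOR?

VLY

Candidate routes:
HUB - VLY - SUM - TOR: 3+18+5 = 26
HUB - VLY - LAR - JCT - GRN - SUM - TOR: 3+15+3+20+9+5 = 55
HUB - LAR - JCT - GRN - SUM - TOR: 19+3+20+9+5 = 56
HUB - VLY - ALP - GRN - SUM - TOR: 3+3+13+9+5 = 33
The minimum is 26 min via HUB - VLY - SUM - TOR.
So from HUB the first move is to VLY.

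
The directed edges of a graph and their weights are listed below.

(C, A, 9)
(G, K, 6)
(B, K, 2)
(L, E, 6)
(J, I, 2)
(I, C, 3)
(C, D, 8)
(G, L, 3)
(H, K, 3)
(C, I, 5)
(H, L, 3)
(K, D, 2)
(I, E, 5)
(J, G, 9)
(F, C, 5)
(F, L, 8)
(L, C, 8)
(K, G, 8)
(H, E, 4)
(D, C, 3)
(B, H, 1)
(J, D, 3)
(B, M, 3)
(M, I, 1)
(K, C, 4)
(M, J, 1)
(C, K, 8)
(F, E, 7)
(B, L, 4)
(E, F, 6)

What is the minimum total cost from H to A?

16

Settle nodes by increasing distance from H:
H: 0
K: 3  (via H)
L: 3  (via H)
E: 4  (via H)
D: 5  (via K)
C: 7  (via K)
F: 10  (via E)
G: 11  (via K)
I: 12  (via C)
A: 16  (via C)
Shortest route: H → K → C → A = 16.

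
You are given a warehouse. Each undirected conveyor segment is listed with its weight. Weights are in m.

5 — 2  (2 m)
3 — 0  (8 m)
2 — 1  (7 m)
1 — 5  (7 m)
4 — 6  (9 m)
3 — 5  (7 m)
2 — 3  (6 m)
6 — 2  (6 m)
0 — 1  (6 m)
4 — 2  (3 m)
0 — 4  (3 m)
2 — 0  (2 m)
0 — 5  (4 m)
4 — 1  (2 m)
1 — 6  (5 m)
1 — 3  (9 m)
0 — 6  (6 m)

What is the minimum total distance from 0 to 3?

8 m

Shortest distances from 0:
0: 0
2: 2  (via 0)
4: 3  (via 0)
5: 4  (via 0)
1: 5  (via 4)
6: 6  (via 0)
3: 8  (via 0)
Shortest route: 0–3 = 8 m.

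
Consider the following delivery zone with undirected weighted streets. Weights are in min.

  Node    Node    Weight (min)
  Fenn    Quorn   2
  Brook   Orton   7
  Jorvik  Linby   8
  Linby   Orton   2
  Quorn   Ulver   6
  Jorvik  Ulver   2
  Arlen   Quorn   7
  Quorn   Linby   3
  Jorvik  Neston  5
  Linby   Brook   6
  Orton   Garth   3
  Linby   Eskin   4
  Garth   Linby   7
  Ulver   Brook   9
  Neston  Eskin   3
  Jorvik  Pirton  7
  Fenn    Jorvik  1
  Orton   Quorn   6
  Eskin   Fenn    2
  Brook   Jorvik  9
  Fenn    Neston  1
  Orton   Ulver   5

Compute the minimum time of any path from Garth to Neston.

11 min

Enumerating some paths:
Garth - Orton - Ulver - Jorvik - Fenn - Neston: 3+5+2+1+1 = 12
Garth - Orton - Quorn - Fenn - Neston: 3+6+2+1 = 12
Garth - Orton - Linby - Quorn - Fenn - Neston: 3+2+3+2+1 = 11
The minimum is 11 min via Garth - Orton - Linby - Quorn - Fenn - Neston.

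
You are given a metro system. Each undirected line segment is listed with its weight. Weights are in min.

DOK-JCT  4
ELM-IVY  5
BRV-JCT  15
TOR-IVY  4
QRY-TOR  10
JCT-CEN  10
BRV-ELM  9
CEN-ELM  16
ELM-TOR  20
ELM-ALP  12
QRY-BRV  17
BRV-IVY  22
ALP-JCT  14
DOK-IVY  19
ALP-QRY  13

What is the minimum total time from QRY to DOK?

Running Dijkstra from QRY:
QRY: 0
TOR: 10  (via QRY)
ALP: 13  (via QRY)
IVY: 14  (via TOR)
BRV: 17  (via QRY)
ELM: 19  (via IVY)
JCT: 27  (via ALP)
DOK: 31  (via JCT)
Shortest route: QRY–ALP–JCT–DOK = 31 min.

31 min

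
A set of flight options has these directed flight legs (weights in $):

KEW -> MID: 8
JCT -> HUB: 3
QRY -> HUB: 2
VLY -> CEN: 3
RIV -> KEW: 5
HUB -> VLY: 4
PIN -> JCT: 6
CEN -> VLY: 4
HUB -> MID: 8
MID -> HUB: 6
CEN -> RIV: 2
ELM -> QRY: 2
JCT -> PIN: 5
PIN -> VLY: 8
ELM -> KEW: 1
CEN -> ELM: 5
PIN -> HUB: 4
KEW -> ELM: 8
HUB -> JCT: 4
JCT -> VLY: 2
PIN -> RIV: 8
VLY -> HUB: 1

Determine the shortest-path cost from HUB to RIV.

$9

Settle nodes by increasing distance from HUB:
HUB: 0
VLY: 4  (via HUB)
JCT: 4  (via HUB)
CEN: 7  (via VLY)
MID: 8  (via HUB)
PIN: 9  (via JCT)
RIV: 9  (via CEN)
Shortest route: HUB → VLY → CEN → RIV = $9.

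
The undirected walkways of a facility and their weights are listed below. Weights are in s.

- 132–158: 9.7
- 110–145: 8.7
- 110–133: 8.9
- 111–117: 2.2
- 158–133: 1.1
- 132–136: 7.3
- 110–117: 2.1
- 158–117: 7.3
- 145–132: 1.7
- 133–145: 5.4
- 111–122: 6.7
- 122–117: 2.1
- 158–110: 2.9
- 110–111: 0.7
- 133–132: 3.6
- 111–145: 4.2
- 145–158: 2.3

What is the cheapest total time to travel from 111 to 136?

13.2 s

Shortest distances from 111:
111: 0
110: 0.7  (via 111)
117: 2.2  (via 111)
158: 3.6  (via 110)
145: 4.2  (via 111)
122: 4.3  (via 117)
133: 4.7  (via 158)
132: 5.9  (via 145)
136: 13.2  (via 132)
Shortest route: 111–145–132–136 = 13.2 s.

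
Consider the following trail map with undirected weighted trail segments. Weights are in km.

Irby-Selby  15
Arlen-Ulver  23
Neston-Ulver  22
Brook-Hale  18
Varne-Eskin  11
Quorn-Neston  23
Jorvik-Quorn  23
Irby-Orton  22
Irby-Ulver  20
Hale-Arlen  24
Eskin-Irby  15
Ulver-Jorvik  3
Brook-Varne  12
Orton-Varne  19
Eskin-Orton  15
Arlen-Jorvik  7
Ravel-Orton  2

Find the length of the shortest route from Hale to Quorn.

54 km

Settle nodes by increasing distance from Hale:
Hale: 0
Brook: 18  (via Hale)
Arlen: 24  (via Hale)
Varne: 30  (via Brook)
Jorvik: 31  (via Arlen)
Ulver: 34  (via Jorvik)
Eskin: 41  (via Varne)
Orton: 49  (via Varne)
Ravel: 51  (via Orton)
Quorn: 54  (via Jorvik)
Shortest route: Hale–Arlen–Jorvik–Quorn = 54 km.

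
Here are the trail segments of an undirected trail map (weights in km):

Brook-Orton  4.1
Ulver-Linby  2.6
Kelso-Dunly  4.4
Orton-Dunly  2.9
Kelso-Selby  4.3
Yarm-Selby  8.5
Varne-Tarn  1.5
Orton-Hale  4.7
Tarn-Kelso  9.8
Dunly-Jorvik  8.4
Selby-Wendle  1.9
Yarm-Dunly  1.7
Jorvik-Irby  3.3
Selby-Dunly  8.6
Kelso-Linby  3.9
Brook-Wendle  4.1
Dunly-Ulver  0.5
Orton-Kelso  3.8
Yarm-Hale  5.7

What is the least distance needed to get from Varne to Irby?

27.4 km

Settle nodes by increasing distance from Varne:
Varne: 0
Tarn: 1.5  (via Varne)
Kelso: 11.3  (via Tarn)
Orton: 15.1  (via Kelso)
Linby: 15.2  (via Kelso)
Selby: 15.6  (via Kelso)
Dunly: 15.7  (via Kelso)
Ulver: 16.2  (via Dunly)
Yarm: 17.4  (via Dunly)
Wendle: 17.5  (via Selby)
Brook: 19.2  (via Orton)
Hale: 19.8  (via Orton)
Jorvik: 24.1  (via Dunly)
Irby: 27.4  (via Jorvik)
Shortest route: Varne–Tarn–Kelso–Dunly–Jorvik–Irby = 27.4 km.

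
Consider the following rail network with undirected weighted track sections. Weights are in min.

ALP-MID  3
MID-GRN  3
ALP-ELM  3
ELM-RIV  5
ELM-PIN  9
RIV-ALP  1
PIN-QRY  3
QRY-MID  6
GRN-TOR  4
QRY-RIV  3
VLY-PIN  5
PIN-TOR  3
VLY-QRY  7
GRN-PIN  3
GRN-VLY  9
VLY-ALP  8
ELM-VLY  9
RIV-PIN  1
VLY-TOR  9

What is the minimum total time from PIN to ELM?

5 min

Shortest distances from PIN:
PIN: 0
RIV: 1  (via PIN)
ALP: 2  (via RIV)
GRN: 3  (via PIN)
TOR: 3  (via PIN)
QRY: 3  (via PIN)
VLY: 5  (via PIN)
MID: 5  (via ALP)
ELM: 5  (via ALP)
Shortest route: PIN → RIV → ALP → ELM = 5 min.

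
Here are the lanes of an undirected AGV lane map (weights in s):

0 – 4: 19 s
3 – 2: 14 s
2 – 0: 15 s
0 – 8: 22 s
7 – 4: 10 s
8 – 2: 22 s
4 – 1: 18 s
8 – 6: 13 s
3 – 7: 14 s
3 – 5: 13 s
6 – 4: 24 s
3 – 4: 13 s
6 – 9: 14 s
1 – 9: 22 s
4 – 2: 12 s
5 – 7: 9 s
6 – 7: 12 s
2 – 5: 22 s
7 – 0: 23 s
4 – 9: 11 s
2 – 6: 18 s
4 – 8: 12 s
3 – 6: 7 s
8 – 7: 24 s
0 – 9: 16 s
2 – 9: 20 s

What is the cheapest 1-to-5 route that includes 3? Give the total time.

44 s

Best 1 to 3: 1–4–3 costing 31
Shortest 3→5: 3–5 = 13
Total via 3: 31 + 13 = 44 s.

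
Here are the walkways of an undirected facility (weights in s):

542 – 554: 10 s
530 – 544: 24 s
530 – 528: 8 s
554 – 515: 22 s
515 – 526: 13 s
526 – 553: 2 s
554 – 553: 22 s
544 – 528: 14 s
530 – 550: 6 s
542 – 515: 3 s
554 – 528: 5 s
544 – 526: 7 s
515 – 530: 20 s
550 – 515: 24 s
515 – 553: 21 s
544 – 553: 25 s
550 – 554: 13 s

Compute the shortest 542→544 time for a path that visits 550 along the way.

Best 542 to 550: 542–554–550 costing 23
Shortest 550→544: 550–530–528–544 = 28
Total via 550: 23 + 28 = 51 s.

51 s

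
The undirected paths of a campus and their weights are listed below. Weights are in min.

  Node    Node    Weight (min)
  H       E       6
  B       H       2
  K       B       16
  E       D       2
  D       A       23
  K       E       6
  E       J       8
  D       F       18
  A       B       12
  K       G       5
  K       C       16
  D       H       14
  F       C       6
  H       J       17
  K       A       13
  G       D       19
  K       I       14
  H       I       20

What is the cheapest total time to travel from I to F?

Settle nodes by increasing distance from I:
I: 0
K: 14  (via I)
G: 19  (via K)
E: 20  (via K)
H: 20  (via I)
B: 22  (via H)
D: 22  (via E)
A: 27  (via K)
J: 28  (via E)
C: 30  (via K)
F: 36  (via C)
Shortest route: I → K → C → F = 36 min.

36 min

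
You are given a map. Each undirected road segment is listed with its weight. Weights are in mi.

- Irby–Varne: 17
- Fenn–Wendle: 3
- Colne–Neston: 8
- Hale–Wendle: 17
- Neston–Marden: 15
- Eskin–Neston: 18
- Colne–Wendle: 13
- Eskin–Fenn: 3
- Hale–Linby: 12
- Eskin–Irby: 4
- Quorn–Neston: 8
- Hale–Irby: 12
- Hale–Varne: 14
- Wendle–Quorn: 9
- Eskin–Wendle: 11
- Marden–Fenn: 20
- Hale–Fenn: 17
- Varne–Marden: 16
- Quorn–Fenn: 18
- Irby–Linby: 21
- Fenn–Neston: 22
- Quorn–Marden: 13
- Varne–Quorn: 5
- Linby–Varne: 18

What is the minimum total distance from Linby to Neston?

Running Dijkstra from Linby:
Linby: 0
Hale: 12  (via Linby)
Varne: 18  (via Linby)
Irby: 21  (via Linby)
Quorn: 23  (via Varne)
Eskin: 25  (via Irby)
Fenn: 28  (via Eskin)
Wendle: 29  (via Hale)
Neston: 31  (via Quorn)
Shortest route: Linby → Varne → Quorn → Neston = 31 mi.

31 mi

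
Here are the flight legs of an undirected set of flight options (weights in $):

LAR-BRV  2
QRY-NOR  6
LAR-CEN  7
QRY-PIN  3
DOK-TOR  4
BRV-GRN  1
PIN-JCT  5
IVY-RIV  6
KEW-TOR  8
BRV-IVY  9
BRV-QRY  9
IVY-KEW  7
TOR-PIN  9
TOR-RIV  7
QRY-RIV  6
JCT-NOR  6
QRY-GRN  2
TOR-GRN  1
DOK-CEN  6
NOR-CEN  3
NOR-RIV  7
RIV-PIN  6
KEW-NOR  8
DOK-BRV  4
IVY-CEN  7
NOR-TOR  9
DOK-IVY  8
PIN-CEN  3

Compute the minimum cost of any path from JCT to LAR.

Candidate routes:
JCT → NOR → CEN → LAR: 6+3+7 = 16
JCT → PIN → QRY → GRN → BRV → LAR: 5+3+2+1+2 = 13
JCT → PIN → CEN → LAR: 5+3+7 = 15
The minimum is $13 via JCT → PIN → QRY → GRN → BRV → LAR.

$13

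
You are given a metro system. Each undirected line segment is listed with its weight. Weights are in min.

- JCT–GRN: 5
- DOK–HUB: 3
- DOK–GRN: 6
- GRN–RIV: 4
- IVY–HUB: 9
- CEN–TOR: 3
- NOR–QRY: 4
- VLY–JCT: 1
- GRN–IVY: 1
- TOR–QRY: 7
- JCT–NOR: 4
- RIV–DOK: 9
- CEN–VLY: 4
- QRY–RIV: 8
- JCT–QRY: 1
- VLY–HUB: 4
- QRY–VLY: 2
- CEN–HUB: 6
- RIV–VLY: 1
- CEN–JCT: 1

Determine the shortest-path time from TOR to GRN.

Running Dijkstra from TOR:
TOR: 0
CEN: 3  (via TOR)
JCT: 4  (via CEN)
VLY: 5  (via JCT)
QRY: 5  (via JCT)
RIV: 6  (via VLY)
NOR: 8  (via JCT)
HUB: 9  (via CEN)
GRN: 9  (via JCT)
Shortest route: TOR–CEN–JCT–GRN = 9 min.

9 min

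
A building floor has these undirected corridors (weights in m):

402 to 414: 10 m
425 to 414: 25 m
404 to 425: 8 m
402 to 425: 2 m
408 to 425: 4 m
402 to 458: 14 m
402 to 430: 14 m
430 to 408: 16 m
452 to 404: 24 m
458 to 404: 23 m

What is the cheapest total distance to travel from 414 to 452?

44 m

Candidate routes:
414 → 402 → 425 → 404 → 452: 10+2+8+24 = 44
414 → 425 → 404 → 452: 25+8+24 = 57
414 → 402 → 458 → 404 → 452: 10+14+23+24 = 71
Cheapest is 414 → 402 → 425 → 404 → 452 at 44 m.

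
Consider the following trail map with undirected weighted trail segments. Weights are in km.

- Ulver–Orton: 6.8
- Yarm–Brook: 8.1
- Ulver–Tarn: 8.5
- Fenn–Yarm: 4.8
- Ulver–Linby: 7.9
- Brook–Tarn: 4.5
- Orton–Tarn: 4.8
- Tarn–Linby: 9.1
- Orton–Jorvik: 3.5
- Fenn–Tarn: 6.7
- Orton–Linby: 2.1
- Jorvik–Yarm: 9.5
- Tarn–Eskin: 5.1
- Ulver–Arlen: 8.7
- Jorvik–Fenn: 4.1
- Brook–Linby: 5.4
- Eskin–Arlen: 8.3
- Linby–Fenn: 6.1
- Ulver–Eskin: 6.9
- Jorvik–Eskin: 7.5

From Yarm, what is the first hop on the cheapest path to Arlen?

Compare a few routes:
Yarm–Jorvik–Eskin–Arlen: 9.5+7.5+8.3 = 25.3
Yarm–Fenn–Jorvik–Eskin–Arlen: 4.8+4.1+7.5+8.3 = 24.7
Yarm–Brook–Tarn–Eskin–Arlen: 8.1+4.5+5.1+8.3 = 26
Yarm–Fenn–Tarn–Eskin–Arlen: 4.8+6.7+5.1+8.3 = 24.9
The minimum is 24.7 km via Yarm–Fenn–Jorvik–Eskin–Arlen.
So from Yarm the first move is to Fenn.

Fenn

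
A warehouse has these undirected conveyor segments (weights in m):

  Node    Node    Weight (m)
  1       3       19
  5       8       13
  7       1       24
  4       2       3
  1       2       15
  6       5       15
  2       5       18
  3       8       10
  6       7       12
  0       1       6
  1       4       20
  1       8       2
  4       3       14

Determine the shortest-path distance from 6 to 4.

Shortest distances from 6:
6: 0
7: 12  (via 6)
5: 15  (via 6)
8: 28  (via 5)
1: 30  (via 8)
2: 33  (via 5)
0: 36  (via 1)
4: 36  (via 2)
Shortest route: 6 → 5 → 2 → 4 = 36 m.

36 m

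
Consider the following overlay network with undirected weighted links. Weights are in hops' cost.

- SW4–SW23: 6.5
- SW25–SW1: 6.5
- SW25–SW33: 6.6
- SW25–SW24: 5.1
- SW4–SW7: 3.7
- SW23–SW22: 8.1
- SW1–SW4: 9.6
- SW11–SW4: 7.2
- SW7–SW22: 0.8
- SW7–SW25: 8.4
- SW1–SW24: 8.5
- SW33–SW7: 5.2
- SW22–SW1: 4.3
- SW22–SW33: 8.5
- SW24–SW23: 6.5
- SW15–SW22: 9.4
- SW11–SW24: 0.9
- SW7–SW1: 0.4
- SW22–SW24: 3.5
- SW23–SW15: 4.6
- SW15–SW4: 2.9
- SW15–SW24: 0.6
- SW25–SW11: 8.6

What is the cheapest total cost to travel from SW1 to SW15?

Settle nodes by increasing distance from SW1:
SW1: 0
SW7: 0.4  (via SW1)
SW22: 1.2  (via SW7)
SW4: 4.1  (via SW7)
SW24: 4.7  (via SW22)
SW15: 5.3  (via SW24)
Shortest route: SW1–SW7–SW22–SW24–SW15 = 5.3 hops' cost.

5.3 hops' cost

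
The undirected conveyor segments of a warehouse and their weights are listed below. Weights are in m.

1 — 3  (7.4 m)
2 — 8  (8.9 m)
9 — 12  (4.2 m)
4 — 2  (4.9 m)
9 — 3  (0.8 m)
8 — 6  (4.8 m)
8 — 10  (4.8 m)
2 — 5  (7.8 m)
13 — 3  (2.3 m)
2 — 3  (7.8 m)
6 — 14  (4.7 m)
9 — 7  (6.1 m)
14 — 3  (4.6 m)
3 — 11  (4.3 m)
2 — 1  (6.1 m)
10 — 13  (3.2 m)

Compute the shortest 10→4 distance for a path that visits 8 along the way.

Best 10 to 8: 10 → 8 costing 4.8
Best 8 to 4: 8 → 2 → 4 costing 13.8
Total via 8: 4.8 + 13.8 = 18.6 m.

18.6 m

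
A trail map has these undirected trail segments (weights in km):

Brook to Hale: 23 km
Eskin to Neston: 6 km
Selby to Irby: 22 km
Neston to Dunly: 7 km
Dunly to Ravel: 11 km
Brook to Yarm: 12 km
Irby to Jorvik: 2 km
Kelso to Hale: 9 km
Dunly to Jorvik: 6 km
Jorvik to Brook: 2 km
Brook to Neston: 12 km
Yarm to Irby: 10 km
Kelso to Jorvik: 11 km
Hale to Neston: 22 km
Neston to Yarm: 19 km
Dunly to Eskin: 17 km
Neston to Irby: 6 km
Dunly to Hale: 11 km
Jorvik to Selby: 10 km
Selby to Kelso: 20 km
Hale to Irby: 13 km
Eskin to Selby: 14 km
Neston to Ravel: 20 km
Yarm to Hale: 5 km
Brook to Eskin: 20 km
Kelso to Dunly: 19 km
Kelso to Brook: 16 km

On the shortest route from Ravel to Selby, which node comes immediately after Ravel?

Compare a few routes:
Ravel - Neston - Irby - Jorvik - Selby: 20+6+2+10 = 38
Ravel - Dunly - Jorvik - Selby: 11+6+10 = 27
Ravel - Dunly - Neston - Eskin - Selby: 11+7+6+14 = 38
Ravel - Dunly - Neston - Irby - Jorvik - Selby: 11+7+6+2+10 = 36
Cheapest is Ravel - Dunly - Jorvik - Selby at 27 km.
So from Ravel the first move is to Dunly.

Dunly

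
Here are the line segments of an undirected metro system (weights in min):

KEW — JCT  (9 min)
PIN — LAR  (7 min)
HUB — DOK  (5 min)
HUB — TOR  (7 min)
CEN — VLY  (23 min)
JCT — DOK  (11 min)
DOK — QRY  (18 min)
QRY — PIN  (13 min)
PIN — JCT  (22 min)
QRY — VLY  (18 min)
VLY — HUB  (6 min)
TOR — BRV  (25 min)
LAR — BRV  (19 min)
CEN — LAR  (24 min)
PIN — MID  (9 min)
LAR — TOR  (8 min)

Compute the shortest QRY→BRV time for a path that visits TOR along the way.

Shortest QRY→TOR: QRY → PIN → LAR → TOR = 28
Shortest TOR→BRV: TOR → BRV = 25
Total via TOR: 28 + 25 = 53 min.

53 min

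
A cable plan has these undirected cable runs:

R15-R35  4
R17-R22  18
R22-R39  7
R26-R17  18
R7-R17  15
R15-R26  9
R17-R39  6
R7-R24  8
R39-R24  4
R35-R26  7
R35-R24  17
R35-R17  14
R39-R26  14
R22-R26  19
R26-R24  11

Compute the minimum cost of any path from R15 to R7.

28

Enumerating some paths:
R15 - R26 - R24 - R7: 9+11+8 = 28
R15 - R35 - R24 - R7: 4+17+8 = 29
R15 - R35 - R26 - R24 - R7: 4+7+11+8 = 30
Cheapest is R15 - R26 - R24 - R7 at 28.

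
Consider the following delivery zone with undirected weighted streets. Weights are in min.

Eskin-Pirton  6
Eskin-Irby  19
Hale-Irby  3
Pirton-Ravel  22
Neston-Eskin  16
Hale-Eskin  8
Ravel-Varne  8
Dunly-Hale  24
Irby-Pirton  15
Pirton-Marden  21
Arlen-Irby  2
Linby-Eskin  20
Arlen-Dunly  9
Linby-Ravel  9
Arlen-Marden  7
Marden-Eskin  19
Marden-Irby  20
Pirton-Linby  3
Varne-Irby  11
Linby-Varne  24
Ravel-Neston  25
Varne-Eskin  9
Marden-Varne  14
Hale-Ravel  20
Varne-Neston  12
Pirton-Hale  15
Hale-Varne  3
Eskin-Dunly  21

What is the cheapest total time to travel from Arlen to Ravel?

16 min

Settle nodes by increasing distance from Arlen:
Arlen: 0
Irby: 2  (via Arlen)
Hale: 5  (via Irby)
Marden: 7  (via Arlen)
Varne: 8  (via Hale)
Dunly: 9  (via Arlen)
Eskin: 13  (via Hale)
Ravel: 16  (via Varne)
Shortest route: Arlen–Irby–Hale–Varne–Ravel = 16 min.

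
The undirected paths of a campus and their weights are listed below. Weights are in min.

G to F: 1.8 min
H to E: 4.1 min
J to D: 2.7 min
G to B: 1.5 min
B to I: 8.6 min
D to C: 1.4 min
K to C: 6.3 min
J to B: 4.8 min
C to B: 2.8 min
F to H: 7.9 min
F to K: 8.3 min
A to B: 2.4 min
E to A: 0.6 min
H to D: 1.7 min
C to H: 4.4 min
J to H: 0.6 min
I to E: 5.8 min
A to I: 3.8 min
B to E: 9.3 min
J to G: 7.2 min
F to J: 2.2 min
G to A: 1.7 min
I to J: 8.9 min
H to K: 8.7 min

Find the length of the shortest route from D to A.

Shortest distances from D:
D: 0
C: 1.4  (via D)
H: 1.7  (via D)
J: 2.3  (via H)
B: 4.2  (via C)
F: 4.5  (via J)
G: 5.7  (via B)
E: 5.8  (via H)
A: 6.4  (via E)
Shortest route: D–H–E–A = 6.4 min.

6.4 min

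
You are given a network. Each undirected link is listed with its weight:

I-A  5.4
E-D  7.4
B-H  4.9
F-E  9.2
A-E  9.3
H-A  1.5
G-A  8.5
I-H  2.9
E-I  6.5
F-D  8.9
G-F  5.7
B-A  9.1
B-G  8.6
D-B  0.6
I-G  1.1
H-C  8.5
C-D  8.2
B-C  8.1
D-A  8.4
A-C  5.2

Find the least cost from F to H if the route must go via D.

Shortest F→D: F → D = 8.9
Best D to H: D → B → H costing 5.5
Total via D: 8.9 + 5.5 = 14.4.

14.4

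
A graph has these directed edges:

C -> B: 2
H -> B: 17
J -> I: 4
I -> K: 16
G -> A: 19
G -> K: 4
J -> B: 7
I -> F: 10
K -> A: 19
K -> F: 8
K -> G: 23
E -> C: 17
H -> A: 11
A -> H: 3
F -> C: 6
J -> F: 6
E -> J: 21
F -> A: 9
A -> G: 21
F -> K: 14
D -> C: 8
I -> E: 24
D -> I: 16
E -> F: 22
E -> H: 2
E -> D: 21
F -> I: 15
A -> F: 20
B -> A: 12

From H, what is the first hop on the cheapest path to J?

Compare a few routes:
H–A–F–I–E–J: 11+20+15+24+21 = 91
H–B–A–F–I–E–J: 17+12+20+15+24+21 = 109
H–B–A–G–K–F–I–E–J: 17+12+21+4+8+15+24+21 = 122
H–A–G–K–F–I–E–J: 11+21+4+8+15+24+21 = 104
Cheapest is H–A–F–I–E–J at 91.
So from H the first move is to A.

A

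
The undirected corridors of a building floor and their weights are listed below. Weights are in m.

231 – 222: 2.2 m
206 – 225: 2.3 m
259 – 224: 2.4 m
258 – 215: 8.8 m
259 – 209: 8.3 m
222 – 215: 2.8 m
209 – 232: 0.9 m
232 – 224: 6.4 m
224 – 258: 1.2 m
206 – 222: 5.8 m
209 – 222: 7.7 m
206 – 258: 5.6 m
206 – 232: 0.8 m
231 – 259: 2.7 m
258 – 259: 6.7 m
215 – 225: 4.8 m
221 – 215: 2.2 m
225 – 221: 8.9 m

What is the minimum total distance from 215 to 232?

7.9 m

Enumerating some paths:
215 - 225 - 206 - 232: 4.8+2.3+0.8 = 7.9
215 - 222 - 206 - 232: 2.8+5.8+0.8 = 9.4
Cheapest is 215 - 225 - 206 - 232 at 7.9 m.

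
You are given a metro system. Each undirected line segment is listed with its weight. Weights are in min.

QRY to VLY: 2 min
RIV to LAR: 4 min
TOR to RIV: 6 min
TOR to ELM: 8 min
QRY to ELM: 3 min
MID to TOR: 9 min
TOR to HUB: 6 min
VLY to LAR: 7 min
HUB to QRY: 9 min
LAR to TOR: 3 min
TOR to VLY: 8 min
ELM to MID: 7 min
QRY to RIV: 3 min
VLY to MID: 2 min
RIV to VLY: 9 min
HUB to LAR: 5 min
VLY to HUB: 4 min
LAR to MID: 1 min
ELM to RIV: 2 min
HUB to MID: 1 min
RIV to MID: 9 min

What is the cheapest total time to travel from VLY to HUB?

Compare a few routes:
VLY–HUB: 4 = 4
VLY–MID–HUB: 2+1 = 3
The minimum is 3 min via VLY–MID–HUB.

3 min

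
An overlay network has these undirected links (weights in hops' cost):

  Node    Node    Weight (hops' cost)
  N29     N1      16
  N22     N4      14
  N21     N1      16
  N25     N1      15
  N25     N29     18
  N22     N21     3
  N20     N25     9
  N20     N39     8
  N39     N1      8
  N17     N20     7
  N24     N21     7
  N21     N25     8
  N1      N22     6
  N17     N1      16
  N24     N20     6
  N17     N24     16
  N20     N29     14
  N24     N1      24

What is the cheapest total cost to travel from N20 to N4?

Settle nodes by increasing distance from N20:
N20: 0
N24: 6  (via N20)
N17: 7  (via N20)
N39: 8  (via N20)
N25: 9  (via N20)
N21: 13  (via N24)
N29: 14  (via N20)
N22: 16  (via N21)
N1: 16  (via N39)
N4: 30  (via N22)
Shortest route: N20 → N24 → N21 → N22 → N4 = 30 hops' cost.

30 hops' cost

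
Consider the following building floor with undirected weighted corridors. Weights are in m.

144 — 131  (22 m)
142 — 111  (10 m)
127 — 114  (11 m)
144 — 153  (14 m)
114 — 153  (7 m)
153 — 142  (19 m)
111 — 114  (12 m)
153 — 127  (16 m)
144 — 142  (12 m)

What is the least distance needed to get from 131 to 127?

Running Dijkstra from 131:
131: 0
144: 22  (via 131)
142: 34  (via 144)
153: 36  (via 144)
114: 43  (via 153)
111: 44  (via 142)
127: 52  (via 153)
Shortest route: 131 → 144 → 153 → 127 = 52 m.

52 m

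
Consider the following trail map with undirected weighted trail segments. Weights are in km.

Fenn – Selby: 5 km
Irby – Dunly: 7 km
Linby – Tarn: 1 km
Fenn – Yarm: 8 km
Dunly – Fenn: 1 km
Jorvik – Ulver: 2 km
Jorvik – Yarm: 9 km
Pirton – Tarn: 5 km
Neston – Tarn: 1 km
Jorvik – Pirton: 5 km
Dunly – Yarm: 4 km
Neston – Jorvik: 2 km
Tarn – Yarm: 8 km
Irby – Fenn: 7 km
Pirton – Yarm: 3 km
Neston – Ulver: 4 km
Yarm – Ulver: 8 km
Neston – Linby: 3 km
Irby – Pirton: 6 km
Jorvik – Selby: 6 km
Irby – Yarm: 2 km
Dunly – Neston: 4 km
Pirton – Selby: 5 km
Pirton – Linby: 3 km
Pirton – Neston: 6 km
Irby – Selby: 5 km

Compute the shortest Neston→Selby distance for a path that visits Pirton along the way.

10 km

Best Neston to Pirton: Neston → Tarn → Linby → Pirton costing 5
Shortest Pirton→Selby: Pirton → Selby = 5
Total via Pirton: 5 + 5 = 10 km.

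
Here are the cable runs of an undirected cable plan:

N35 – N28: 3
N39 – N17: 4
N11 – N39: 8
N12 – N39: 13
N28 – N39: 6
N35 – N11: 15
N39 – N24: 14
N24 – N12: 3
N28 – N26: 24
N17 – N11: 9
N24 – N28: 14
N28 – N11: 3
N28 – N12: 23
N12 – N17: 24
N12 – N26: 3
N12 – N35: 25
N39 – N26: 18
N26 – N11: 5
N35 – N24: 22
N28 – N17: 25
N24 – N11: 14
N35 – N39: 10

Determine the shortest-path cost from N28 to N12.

Candidate routes:
N28–N11–N24–N12: 3+14+3 = 20
N28–N39–N12: 6+13 = 19
N28–N24–N12: 14+3 = 17
N28–N11–N26–N12: 3+5+3 = 11
The minimum is 11 via N28–N11–N26–N12.

11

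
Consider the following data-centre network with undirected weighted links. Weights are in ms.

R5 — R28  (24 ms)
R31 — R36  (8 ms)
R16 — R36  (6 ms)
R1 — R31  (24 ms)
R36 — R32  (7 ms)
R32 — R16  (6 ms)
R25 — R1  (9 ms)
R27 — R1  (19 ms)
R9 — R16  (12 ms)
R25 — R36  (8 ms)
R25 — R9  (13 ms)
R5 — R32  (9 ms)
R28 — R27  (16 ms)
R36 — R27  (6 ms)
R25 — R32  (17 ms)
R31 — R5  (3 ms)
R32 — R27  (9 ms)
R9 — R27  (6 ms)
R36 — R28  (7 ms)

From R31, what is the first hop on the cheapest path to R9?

Compare a few routes:
R31–R36–R27–R9: 8+6+6 = 20
R31–R36–R16–R9: 8+6+12 = 26
The minimum is 20 ms via R31–R36–R27–R9.
So from R31 the first move is to R36.

R36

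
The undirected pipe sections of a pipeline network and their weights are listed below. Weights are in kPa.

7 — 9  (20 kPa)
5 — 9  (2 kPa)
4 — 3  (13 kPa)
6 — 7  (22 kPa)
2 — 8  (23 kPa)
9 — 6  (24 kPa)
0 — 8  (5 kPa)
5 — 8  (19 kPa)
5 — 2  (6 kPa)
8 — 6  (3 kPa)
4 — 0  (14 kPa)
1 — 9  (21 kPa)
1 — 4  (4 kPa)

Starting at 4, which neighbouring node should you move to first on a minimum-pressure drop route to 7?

0

Enumerating some paths:
4 - 0 - 8 - 6 - 7: 14+5+3+22 = 44
4 - 1 - 9 - 7: 4+21+20 = 45
4 - 0 - 8 - 5 - 9 - 7: 14+5+19+2+20 = 60
Cheapest is 4 - 0 - 8 - 6 - 7 at 44 kPa.
So from 4 the first move is to 0.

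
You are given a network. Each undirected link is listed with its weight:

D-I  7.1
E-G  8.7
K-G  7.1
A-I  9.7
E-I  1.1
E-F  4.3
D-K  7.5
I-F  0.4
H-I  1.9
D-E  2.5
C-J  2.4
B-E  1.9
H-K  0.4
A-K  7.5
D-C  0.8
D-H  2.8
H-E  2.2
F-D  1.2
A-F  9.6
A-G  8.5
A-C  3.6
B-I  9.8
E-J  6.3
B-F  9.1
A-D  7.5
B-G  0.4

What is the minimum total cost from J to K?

Settle nodes by increasing distance from J:
J: 0
C: 2.4  (via J)
D: 3.2  (via C)
F: 4.4  (via D)
I: 4.8  (via F)
E: 5.7  (via D)
A: 6  (via C)
H: 6  (via D)
K: 6.4  (via H)
Shortest route: J → C → D → H → K = 6.4.

6.4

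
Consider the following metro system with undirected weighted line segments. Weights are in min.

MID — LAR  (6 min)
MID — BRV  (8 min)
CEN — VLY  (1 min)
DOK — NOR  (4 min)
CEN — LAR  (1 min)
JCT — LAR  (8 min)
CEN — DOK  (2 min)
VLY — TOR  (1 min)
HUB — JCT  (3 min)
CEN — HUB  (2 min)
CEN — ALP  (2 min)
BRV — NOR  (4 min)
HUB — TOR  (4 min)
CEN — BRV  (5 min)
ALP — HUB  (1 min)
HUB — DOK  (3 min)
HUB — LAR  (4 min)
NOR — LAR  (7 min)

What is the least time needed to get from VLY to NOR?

7 min

Running Dijkstra from VLY:
VLY: 0
TOR: 1  (via VLY)
CEN: 1  (via VLY)
LAR: 2  (via CEN)
HUB: 3  (via CEN)
DOK: 3  (via CEN)
ALP: 3  (via CEN)
BRV: 6  (via CEN)
JCT: 6  (via HUB)
NOR: 7  (via DOK)
Shortest route: VLY–CEN–DOK–NOR = 7 min.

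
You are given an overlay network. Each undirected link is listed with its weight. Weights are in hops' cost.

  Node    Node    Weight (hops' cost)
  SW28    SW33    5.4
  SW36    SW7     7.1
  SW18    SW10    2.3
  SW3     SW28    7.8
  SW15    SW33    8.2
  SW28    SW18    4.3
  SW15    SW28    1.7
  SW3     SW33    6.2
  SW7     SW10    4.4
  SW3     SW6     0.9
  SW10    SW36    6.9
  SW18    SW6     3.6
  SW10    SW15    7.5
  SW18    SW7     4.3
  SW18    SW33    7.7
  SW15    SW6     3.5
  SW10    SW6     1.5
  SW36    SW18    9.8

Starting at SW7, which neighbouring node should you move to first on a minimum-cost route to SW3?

SW10

Enumerating some paths:
SW7–SW10–SW6–SW3: 4.4+1.5+0.9 = 6.8
SW7–SW18–SW10–SW6–SW3: 4.3+2.3+1.5+0.9 = 9
SW7–SW18–SW6–SW3: 4.3+3.6+0.9 = 8.8
Cheapest is SW7–SW10–SW6–SW3 at 6.8 hops' cost.
So from SW7 the first move is to SW10.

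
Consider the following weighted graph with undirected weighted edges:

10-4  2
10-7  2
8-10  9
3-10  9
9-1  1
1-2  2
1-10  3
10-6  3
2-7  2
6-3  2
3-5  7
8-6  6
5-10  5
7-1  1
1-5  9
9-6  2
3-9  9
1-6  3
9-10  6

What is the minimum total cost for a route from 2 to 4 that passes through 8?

Shortest 2→8: 2–1–6–8 = 11
Shortest 8→4: 8–10–4 = 11
Total via 8: 11 + 11 = 22.

22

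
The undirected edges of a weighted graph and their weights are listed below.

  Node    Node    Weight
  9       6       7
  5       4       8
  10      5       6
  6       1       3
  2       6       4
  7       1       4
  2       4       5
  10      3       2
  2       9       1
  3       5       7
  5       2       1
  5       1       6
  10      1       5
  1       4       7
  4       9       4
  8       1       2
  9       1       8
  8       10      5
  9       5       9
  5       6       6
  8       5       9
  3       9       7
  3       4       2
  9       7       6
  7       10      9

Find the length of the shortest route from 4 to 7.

Compare a few routes:
4 - 9 - 7: 4+6 = 10
4 - 1 - 7: 7+4 = 11
The minimum is 10 via 4 - 9 - 7.

10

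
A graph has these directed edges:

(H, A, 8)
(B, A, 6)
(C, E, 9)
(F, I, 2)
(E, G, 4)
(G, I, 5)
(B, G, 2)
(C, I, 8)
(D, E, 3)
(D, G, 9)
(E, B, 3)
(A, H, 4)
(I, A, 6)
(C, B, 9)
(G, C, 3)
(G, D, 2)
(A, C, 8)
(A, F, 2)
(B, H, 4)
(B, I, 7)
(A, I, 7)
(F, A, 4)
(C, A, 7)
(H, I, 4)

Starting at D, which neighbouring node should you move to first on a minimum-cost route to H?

E

Enumerating some paths:
D - E - B - A - H: 3+3+6+4 = 16
D - E - G - C - A - H: 3+4+3+7+4 = 21
D - E - B - H: 3+3+4 = 10
Cheapest is D - E - B - H at 10.
So from D the first move is to E.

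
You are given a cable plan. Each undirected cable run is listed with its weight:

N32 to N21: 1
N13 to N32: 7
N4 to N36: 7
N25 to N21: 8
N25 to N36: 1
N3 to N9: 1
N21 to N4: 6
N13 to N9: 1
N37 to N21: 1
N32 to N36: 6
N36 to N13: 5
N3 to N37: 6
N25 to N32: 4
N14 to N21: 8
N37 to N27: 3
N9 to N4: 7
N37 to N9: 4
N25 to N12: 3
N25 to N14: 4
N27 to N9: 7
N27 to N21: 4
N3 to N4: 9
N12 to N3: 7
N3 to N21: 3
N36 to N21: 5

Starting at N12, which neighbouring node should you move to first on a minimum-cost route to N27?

Compare a few routes:
N12 - N25 - N32 - N21 - N27: 3+4+1+4 = 12
N12 - N25 - N36 - N21 - N37 - N27: 3+1+5+1+3 = 13
Cheapest is N12 - N25 - N32 - N21 - N27 at 12.
So from N12 the first move is to N25.

N25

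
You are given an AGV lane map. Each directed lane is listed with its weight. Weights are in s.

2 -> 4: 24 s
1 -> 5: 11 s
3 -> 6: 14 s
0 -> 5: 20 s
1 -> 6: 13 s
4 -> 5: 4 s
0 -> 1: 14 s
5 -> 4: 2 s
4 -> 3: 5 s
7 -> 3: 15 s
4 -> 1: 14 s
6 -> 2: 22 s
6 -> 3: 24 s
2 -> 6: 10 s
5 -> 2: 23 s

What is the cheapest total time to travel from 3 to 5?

Enumerating some paths:
3–6–2–4–5: 14+22+24+4 = 64
3–6–2–4–1–5: 14+22+24+14+11 = 85
The minimum is 64 s via 3–6–2–4–5.

64 s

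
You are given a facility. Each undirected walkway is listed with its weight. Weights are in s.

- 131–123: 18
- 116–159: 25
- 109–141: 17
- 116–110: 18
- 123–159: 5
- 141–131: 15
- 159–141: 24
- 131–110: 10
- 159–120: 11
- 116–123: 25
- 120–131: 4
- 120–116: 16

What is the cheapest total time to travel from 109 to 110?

42 s

Settle nodes by increasing distance from 109:
109: 0
141: 17  (via 109)
131: 32  (via 141)
120: 36  (via 131)
159: 41  (via 141)
110: 42  (via 131)
Shortest route: 109 → 141 → 131 → 110 = 42 s.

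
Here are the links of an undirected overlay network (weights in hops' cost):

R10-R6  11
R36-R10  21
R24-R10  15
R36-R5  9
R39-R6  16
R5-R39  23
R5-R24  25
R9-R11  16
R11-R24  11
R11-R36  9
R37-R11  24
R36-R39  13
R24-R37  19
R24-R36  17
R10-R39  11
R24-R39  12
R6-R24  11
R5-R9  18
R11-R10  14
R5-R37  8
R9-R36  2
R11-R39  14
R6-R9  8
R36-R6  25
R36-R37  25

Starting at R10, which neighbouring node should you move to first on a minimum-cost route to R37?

R24

Candidate routes:
R10–R11–R37: 14+24 = 38
R10–R6–R9–R36–R5–R37: 11+8+2+9+8 = 38
R10–R36–R5–R37: 21+9+8 = 38
R10–R24–R37: 15+19 = 34
Cheapest is R10–R24–R37 at 34 hops' cost.
So from R10 the first move is to R24.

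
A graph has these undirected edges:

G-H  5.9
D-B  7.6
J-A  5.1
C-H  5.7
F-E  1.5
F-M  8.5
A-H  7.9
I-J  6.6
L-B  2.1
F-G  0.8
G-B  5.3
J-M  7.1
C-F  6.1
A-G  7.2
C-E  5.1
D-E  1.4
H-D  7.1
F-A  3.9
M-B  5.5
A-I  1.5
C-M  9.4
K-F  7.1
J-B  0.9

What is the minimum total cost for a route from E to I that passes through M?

Shortest E→M: E → F → M = 10
Shortest M→I: M → B → J → I = 13
Total via M: 10 + 13 = 23.

23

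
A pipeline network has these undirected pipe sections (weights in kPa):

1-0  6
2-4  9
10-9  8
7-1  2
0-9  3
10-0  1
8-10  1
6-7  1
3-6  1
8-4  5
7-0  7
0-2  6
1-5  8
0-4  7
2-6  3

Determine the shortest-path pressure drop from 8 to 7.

9 kPa

Shortest distances from 8:
8: 0
10: 1  (via 8)
0: 2  (via 10)
4: 5  (via 8)
9: 5  (via 0)
1: 8  (via 0)
2: 8  (via 0)
7: 9  (via 0)
Shortest route: 8–10–0–7 = 9 kPa.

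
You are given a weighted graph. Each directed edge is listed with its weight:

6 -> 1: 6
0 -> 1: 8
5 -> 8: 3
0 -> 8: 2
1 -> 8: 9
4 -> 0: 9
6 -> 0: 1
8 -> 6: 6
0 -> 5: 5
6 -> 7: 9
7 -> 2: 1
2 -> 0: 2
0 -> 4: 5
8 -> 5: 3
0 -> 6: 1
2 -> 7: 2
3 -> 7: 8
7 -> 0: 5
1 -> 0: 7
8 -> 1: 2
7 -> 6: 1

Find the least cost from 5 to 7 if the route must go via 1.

Best 5 to 1: 5 → 8 → 1 costing 5
Best 1 to 7: 1 → 0 → 6 → 7 costing 17
Total via 1: 5 + 17 = 22.

22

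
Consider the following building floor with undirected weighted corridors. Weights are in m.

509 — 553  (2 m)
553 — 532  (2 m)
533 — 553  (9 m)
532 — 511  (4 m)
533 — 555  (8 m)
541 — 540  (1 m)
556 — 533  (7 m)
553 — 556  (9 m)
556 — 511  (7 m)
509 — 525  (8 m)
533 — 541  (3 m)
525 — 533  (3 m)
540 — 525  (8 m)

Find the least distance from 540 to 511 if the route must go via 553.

Best 540 to 553: 540 → 541 → 533 → 553 costing 13
Shortest 553→511: 553 → 532 → 511 = 6
Total via 553: 13 + 6 = 19 m.

19 m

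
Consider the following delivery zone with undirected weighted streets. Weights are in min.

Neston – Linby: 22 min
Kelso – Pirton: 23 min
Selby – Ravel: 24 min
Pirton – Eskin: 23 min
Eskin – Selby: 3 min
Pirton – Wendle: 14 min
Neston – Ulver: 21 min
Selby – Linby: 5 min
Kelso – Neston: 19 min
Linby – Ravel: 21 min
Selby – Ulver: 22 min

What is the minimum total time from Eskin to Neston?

Settle nodes by increasing distance from Eskin:
Eskin: 0
Selby: 3  (via Eskin)
Linby: 8  (via Selby)
Pirton: 23  (via Eskin)
Ulver: 25  (via Selby)
Ravel: 27  (via Selby)
Neston: 30  (via Linby)
Shortest route: Eskin–Selby–Linby–Neston = 30 min.

30 min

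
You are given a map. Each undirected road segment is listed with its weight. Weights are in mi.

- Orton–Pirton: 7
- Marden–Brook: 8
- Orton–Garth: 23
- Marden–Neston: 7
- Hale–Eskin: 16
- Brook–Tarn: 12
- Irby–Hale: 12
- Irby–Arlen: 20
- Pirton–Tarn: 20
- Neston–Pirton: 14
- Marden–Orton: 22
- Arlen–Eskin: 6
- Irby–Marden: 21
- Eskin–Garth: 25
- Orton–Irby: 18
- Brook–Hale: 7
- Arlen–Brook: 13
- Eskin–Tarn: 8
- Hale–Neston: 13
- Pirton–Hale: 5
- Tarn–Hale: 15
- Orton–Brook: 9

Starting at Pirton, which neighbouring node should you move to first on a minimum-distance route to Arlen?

Candidate routes:
Pirton–Hale–Eskin–Arlen: 5+16+6 = 27
Pirton–Hale–Brook–Arlen: 5+7+13 = 25
Pirton–Orton–Brook–Arlen: 7+9+13 = 29
Cheapest is Pirton–Hale–Brook–Arlen at 25 mi.
So from Pirton the first move is to Hale.

Hale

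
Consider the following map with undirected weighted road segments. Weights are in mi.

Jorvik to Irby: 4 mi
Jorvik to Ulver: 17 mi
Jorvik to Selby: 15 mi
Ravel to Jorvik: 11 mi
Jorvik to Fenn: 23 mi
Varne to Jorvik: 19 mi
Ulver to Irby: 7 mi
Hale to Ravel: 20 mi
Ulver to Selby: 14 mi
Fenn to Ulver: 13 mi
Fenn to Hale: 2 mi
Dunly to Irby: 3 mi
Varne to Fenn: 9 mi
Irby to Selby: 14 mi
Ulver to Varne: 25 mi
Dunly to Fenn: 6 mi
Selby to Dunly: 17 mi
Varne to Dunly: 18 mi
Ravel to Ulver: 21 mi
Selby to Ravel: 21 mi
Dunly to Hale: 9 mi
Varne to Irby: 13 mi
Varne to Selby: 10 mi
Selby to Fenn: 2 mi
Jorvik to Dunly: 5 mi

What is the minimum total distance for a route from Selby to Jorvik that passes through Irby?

Shortest Selby→Irby: Selby–Fenn–Dunly–Irby = 11
Best Irby to Jorvik: Irby–Jorvik costing 4
Total via Irby: 11 + 4 = 15 mi.

15 mi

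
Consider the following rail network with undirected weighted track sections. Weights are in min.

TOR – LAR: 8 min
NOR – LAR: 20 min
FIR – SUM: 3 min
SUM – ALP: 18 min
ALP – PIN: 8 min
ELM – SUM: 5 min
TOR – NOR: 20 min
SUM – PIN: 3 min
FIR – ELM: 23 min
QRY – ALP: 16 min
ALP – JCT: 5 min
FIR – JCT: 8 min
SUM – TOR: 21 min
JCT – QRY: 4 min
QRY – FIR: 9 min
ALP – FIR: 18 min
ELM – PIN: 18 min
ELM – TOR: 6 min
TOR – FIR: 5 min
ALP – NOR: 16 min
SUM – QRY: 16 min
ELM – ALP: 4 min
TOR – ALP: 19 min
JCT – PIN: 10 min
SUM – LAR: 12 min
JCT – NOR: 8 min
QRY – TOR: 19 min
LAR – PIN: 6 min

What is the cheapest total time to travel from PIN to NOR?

Enumerating some paths:
PIN–ALP–JCT–NOR: 8+5+8 = 21
PIN–JCT–NOR: 10+8 = 18
The minimum is 18 min via PIN–JCT–NOR.

18 min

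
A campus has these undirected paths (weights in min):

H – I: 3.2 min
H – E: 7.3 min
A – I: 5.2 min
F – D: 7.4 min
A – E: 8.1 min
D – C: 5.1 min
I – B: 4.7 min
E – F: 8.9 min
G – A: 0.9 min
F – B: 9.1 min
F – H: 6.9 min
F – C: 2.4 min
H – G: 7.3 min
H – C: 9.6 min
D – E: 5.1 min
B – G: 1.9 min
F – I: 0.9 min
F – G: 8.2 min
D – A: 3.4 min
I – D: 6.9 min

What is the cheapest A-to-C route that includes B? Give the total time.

Best A to B: A–G–B costing 2.8
Best B to C: B–I–F–C costing 8
Total via B: 2.8 + 8 = 10.8 min.

10.8 min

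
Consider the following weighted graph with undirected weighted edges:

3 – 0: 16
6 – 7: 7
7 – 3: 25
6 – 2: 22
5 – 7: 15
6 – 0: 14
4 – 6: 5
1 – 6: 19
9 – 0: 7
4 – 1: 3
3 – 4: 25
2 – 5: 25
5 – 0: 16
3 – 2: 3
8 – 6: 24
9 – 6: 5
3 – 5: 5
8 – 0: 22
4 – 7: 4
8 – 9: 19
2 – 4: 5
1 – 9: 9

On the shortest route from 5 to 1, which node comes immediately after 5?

3

Candidate routes:
5 → 7 → 4 → 1: 15+4+3 = 22
5 → 3 → 2 → 4 → 1: 5+3+5+3 = 16
The minimum is 16 via 5 → 3 → 2 → 4 → 1.
So from 5 the first move is to 3.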